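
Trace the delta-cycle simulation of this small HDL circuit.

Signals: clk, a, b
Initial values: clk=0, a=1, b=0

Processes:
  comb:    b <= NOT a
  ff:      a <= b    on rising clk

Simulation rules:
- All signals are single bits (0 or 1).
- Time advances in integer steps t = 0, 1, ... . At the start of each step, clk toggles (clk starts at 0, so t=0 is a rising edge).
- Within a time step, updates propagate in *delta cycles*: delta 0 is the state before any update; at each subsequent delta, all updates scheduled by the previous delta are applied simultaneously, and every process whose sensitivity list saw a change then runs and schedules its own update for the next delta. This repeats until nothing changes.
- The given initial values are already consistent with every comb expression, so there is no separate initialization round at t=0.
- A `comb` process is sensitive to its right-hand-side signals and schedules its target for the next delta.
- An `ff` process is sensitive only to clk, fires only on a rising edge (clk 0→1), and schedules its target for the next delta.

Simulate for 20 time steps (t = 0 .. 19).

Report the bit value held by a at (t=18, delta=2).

1

t0.Δ0 b=0 a=1 clk=0
t0.Δ1 b=0 a=1 clk=1
t0.Δ2 b=0 a=0 clk=1
t0.Δ3 b=1 a=0 clk=1
t1.Δ0 b=1 a=0 clk=1
t1.Δ1 b=1 a=0 clk=0
t2.Δ0 b=1 a=0 clk=0
t2.Δ1 b=1 a=0 clk=1
t2.Δ2 b=1 a=1 clk=1
t2.Δ3 b=0 a=1 clk=1
t3.Δ0 b=0 a=1 clk=1
t3.Δ1 b=0 a=1 clk=0
t4.Δ0 b=0 a=1 clk=0
t4.Δ1 b=0 a=1 clk=1
t4.Δ2 b=0 a=0 clk=1
t4.Δ3 b=1 a=0 clk=1
t5.Δ0 b=1 a=0 clk=1
t5.Δ1 b=1 a=0 clk=0
t6.Δ0 b=1 a=0 clk=0
t6.Δ1 b=1 a=0 clk=1
t6.Δ2 b=1 a=1 clk=1
t6.Δ3 b=0 a=1 clk=1
t7.Δ0 b=0 a=1 clk=1
t7.Δ1 b=0 a=1 clk=0
t8.Δ0 b=0 a=1 clk=0
t8.Δ1 b=0 a=1 clk=1
t8.Δ2 b=0 a=0 clk=1
t8.Δ3 b=1 a=0 clk=1
t9.Δ0 b=1 a=0 clk=1
t9.Δ1 b=1 a=0 clk=0
t10.Δ0 b=1 a=0 clk=0
t10.Δ1 b=1 a=0 clk=1
t10.Δ2 b=1 a=1 clk=1
t10.Δ3 b=0 a=1 clk=1
t11.Δ0 b=0 a=1 clk=1
t11.Δ1 b=0 a=1 clk=0
t12.Δ0 b=0 a=1 clk=0
t12.Δ1 b=0 a=1 clk=1
t12.Δ2 b=0 a=0 clk=1
t12.Δ3 b=1 a=0 clk=1
t13.Δ0 b=1 a=0 clk=1
t13.Δ1 b=1 a=0 clk=0
t14.Δ0 b=1 a=0 clk=0
t14.Δ1 b=1 a=0 clk=1
t14.Δ2 b=1 a=1 clk=1
t14.Δ3 b=0 a=1 clk=1
t15.Δ0 b=0 a=1 clk=1
t15.Δ1 b=0 a=1 clk=0
t16.Δ0 b=0 a=1 clk=0
t16.Δ1 b=0 a=1 clk=1
t16.Δ2 b=0 a=0 clk=1
t16.Δ3 b=1 a=0 clk=1
t17.Δ0 b=1 a=0 clk=1
t17.Δ1 b=1 a=0 clk=0
t18.Δ0 b=1 a=0 clk=0
t18.Δ1 b=1 a=0 clk=1
t18.Δ2 b=1 a=1 clk=1
t18.Δ3 b=0 a=1 clk=1
t19.Δ0 b=0 a=1 clk=1
t19.Δ1 b=0 a=1 clk=0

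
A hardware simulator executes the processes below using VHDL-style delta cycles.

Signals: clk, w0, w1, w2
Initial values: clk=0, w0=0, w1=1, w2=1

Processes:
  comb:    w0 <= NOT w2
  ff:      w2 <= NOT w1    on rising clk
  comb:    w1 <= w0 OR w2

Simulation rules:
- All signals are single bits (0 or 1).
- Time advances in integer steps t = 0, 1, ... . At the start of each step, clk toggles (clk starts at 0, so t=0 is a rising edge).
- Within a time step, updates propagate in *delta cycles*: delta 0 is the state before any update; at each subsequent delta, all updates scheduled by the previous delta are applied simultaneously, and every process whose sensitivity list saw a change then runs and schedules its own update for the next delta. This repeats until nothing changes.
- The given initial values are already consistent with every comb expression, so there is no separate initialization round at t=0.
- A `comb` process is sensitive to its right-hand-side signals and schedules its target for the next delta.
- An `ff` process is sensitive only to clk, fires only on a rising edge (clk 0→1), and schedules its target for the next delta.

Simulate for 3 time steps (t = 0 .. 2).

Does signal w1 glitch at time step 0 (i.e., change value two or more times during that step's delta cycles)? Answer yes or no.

t0.Δ0 clk=0 w2=1 w0=0 w1=1
t0.Δ1 clk=1 w2=1 w0=0 w1=1
t0.Δ2 clk=1 w2=0 w0=0 w1=1
t0.Δ3 clk=1 w2=0 w0=1 w1=0
t0.Δ4 clk=1 w2=0 w0=1 w1=1
t1.Δ0 clk=1 w2=0 w0=1 w1=1
t1.Δ1 clk=0 w2=0 w0=1 w1=1
t2.Δ0 clk=0 w2=0 w0=1 w1=1
t2.Δ1 clk=1 w2=0 w0=1 w1=1

yes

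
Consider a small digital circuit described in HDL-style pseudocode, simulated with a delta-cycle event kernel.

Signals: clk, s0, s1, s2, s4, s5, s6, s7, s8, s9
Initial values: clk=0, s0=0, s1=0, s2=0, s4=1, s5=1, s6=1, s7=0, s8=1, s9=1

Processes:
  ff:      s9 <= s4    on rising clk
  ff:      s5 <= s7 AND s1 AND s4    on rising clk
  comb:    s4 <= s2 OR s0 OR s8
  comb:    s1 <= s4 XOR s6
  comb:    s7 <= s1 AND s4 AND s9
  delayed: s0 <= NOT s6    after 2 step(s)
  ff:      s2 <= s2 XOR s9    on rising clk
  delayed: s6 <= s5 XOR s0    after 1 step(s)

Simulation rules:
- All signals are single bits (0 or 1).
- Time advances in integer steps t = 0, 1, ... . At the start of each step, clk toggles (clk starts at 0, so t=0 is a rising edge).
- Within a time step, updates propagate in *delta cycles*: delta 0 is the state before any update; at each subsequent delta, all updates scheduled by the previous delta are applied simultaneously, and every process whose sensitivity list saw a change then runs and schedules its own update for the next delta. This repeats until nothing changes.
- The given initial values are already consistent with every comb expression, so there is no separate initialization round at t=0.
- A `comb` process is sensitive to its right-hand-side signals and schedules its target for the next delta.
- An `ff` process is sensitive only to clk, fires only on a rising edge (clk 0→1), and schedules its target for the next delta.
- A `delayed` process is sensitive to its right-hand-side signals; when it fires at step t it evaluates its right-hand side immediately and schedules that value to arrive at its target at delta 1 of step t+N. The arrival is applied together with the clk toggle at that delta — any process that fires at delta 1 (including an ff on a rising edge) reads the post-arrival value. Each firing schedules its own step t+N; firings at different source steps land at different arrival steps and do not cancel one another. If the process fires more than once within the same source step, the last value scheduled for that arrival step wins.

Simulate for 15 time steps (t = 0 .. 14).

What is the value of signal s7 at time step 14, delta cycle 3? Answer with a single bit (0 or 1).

1

[bits: s6,s2,s8,s0,clk,s1,s9,s7,s5,s4]
t=0: Δ0=1010001011 Δ1=1010101011 Δ2=1110101001 | 2Δ
t=1: Δ0=1110101001 Δ1=0110001001 Δ2=0110011001 Δ3=0110011101 | 3Δ
t=2: Δ0=0110011101 Δ1=0110111101 Δ2=0010111111 | 2Δ
t=3: Δ0=0010111111 Δ1=1011011111 Δ2=1011001111 Δ3=1011001011 | 3Δ
t=4: Δ0=1011001011 Δ1=0011101011 Δ2=0111111001 Δ3=0111111101 | 3Δ
t=5: Δ0=0111111101 Δ1=1110011101 Δ2=1110001101 Δ3=1110001001 | 3Δ
t=6: Δ0=1110001001 Δ1=0111101001 Δ2=0011111001 Δ3=0011111101 | 3Δ
t=7: Δ0=0011111101 Δ1=1010011101 Δ2=1010001101 Δ3=1010001001 | 3Δ
t=8: Δ0=1010001001 Δ1=0011101001 Δ2=0111111001 Δ3=0111111101 | 3Δ
t=9: Δ0=0111111101 Δ1=1110011101 Δ2=1110001101 Δ3=1110001001 | 3Δ
t=10: Δ0=1110001001 Δ1=0111101001 Δ2=0011111001 Δ3=0011111101 | 3Δ
t=11: Δ0=0011111101 Δ1=1010011101 Δ2=1010001101 Δ3=1010001001 | 3Δ
t=12: Δ0=1010001001 Δ1=0011101001 Δ2=0111111001 Δ3=0111111101 | 3Δ
t=13: Δ0=0111111101 Δ1=1110011101 Δ2=1110001101 Δ3=1110001001 | 3Δ
t=14: Δ0=1110001001 Δ1=0111101001 Δ2=0011111001 Δ3=0011111101 | 3Δ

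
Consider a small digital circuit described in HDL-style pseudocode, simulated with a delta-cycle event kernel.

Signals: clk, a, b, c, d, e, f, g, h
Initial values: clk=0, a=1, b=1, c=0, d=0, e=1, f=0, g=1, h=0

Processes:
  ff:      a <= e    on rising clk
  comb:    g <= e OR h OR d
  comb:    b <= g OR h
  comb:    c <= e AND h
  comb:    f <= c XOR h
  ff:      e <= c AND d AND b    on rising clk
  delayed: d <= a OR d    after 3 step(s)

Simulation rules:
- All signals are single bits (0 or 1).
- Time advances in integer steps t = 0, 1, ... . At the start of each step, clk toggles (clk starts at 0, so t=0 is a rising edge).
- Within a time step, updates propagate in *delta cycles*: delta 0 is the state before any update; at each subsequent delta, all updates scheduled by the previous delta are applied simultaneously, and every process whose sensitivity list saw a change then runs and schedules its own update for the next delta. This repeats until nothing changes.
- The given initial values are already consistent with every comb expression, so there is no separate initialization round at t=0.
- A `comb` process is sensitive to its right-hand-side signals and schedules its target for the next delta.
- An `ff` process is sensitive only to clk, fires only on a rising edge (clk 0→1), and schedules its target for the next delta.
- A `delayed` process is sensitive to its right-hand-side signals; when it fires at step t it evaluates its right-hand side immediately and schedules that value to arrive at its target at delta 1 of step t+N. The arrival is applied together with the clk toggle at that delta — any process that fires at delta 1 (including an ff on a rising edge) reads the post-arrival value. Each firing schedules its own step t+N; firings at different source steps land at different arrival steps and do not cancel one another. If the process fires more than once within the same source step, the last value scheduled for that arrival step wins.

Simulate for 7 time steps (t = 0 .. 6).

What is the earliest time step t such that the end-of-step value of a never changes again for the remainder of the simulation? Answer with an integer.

t0.Δ0 h=0 a=1 clk=0 d=0 c=0 e=1 f=0 g=1 b=1
t0.Δ1 h=0 a=1 clk=1 d=0 c=0 e=1 f=0 g=1 b=1
t0.Δ2 h=0 a=1 clk=1 d=0 c=0 e=0 f=0 g=1 b=1
t0.Δ3 h=0 a=1 clk=1 d=0 c=0 e=0 f=0 g=0 b=1
t0.Δ4 h=0 a=1 clk=1 d=0 c=0 e=0 f=0 g=0 b=0
t1.Δ0 h=0 a=1 clk=1 d=0 c=0 e=0 f=0 g=0 b=0
t1.Δ1 h=0 a=1 clk=0 d=0 c=0 e=0 f=0 g=0 b=0
t2.Δ0 h=0 a=1 clk=0 d=0 c=0 e=0 f=0 g=0 b=0
t2.Δ1 h=0 a=1 clk=1 d=0 c=0 e=0 f=0 g=0 b=0
t2.Δ2 h=0 a=0 clk=1 d=0 c=0 e=0 f=0 g=0 b=0
t3.Δ0 h=0 a=0 clk=1 d=0 c=0 e=0 f=0 g=0 b=0
t3.Δ1 h=0 a=0 clk=0 d=0 c=0 e=0 f=0 g=0 b=0
t4.Δ0 h=0 a=0 clk=0 d=0 c=0 e=0 f=0 g=0 b=0
t4.Δ1 h=0 a=0 clk=1 d=0 c=0 e=0 f=0 g=0 b=0
t5.Δ0 h=0 a=0 clk=1 d=0 c=0 e=0 f=0 g=0 b=0
t5.Δ1 h=0 a=0 clk=0 d=0 c=0 e=0 f=0 g=0 b=0
t6.Δ0 h=0 a=0 clk=0 d=0 c=0 e=0 f=0 g=0 b=0
t6.Δ1 h=0 a=0 clk=1 d=0 c=0 e=0 f=0 g=0 b=0

2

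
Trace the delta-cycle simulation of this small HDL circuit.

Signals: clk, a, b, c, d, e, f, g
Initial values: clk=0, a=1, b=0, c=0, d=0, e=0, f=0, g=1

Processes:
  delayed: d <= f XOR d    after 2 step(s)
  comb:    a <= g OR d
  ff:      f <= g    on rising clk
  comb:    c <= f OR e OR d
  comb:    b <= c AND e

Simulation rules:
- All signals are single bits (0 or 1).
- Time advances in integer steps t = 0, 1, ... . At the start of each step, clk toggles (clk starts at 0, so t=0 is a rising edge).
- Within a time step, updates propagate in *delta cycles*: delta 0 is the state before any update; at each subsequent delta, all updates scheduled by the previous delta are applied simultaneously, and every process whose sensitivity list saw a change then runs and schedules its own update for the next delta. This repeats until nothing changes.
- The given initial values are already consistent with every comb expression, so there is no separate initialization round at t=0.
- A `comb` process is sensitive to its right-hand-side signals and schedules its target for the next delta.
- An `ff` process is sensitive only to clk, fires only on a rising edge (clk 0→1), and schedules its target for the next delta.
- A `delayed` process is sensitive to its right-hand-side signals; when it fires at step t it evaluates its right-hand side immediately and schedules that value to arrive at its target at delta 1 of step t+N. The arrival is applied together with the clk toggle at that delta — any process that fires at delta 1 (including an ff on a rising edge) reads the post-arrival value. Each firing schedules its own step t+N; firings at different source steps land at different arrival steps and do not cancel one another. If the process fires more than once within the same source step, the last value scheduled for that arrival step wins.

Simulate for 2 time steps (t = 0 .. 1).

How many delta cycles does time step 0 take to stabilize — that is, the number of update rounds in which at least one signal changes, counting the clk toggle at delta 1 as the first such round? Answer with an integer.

t0.Δ0 b=0 clk=0 e=0 f=0 c=0 a=1 g=1 d=0
t0.Δ1 b=0 clk=1 e=0 f=0 c=0 a=1 g=1 d=0
t0.Δ2 b=0 clk=1 e=0 f=1 c=0 a=1 g=1 d=0
t0.Δ3 b=0 clk=1 e=0 f=1 c=1 a=1 g=1 d=0
t1.Δ0 b=0 clk=1 e=0 f=1 c=1 a=1 g=1 d=0
t1.Δ1 b=0 clk=0 e=0 f=1 c=1 a=1 g=1 d=0

3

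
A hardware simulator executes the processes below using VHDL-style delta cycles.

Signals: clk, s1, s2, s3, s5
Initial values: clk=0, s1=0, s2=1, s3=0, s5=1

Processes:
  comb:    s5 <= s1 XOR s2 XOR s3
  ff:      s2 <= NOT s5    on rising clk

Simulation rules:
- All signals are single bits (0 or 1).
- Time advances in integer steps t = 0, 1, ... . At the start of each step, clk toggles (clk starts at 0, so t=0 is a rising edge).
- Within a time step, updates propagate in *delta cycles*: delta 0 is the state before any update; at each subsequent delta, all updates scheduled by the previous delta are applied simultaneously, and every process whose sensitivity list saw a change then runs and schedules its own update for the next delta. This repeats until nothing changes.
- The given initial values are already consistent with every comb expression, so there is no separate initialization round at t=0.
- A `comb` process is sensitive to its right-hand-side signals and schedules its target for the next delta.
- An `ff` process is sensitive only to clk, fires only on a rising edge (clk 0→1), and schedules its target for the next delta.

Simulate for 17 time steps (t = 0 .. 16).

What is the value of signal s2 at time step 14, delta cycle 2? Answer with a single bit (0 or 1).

1

t0.Δ0 s5=1 clk=0 s3=0 s1=0 s2=1
t0.Δ1 s5=1 clk=1 s3=0 s1=0 s2=1
t0.Δ2 s5=1 clk=1 s3=0 s1=0 s2=0
t0.Δ3 s5=0 clk=1 s3=0 s1=0 s2=0
t1.Δ0 s5=0 clk=1 s3=0 s1=0 s2=0
t1.Δ1 s5=0 clk=0 s3=0 s1=0 s2=0
t2.Δ0 s5=0 clk=0 s3=0 s1=0 s2=0
t2.Δ1 s5=0 clk=1 s3=0 s1=0 s2=0
t2.Δ2 s5=0 clk=1 s3=0 s1=0 s2=1
t2.Δ3 s5=1 clk=1 s3=0 s1=0 s2=1
t3.Δ0 s5=1 clk=1 s3=0 s1=0 s2=1
t3.Δ1 s5=1 clk=0 s3=0 s1=0 s2=1
t4.Δ0 s5=1 clk=0 s3=0 s1=0 s2=1
t4.Δ1 s5=1 clk=1 s3=0 s1=0 s2=1
t4.Δ2 s5=1 clk=1 s3=0 s1=0 s2=0
t4.Δ3 s5=0 clk=1 s3=0 s1=0 s2=0
t5.Δ0 s5=0 clk=1 s3=0 s1=0 s2=0
t5.Δ1 s5=0 clk=0 s3=0 s1=0 s2=0
t6.Δ0 s5=0 clk=0 s3=0 s1=0 s2=0
t6.Δ1 s5=0 clk=1 s3=0 s1=0 s2=0
t6.Δ2 s5=0 clk=1 s3=0 s1=0 s2=1
t6.Δ3 s5=1 clk=1 s3=0 s1=0 s2=1
t7.Δ0 s5=1 clk=1 s3=0 s1=0 s2=1
t7.Δ1 s5=1 clk=0 s3=0 s1=0 s2=1
t8.Δ0 s5=1 clk=0 s3=0 s1=0 s2=1
t8.Δ1 s5=1 clk=1 s3=0 s1=0 s2=1
t8.Δ2 s5=1 clk=1 s3=0 s1=0 s2=0
t8.Δ3 s5=0 clk=1 s3=0 s1=0 s2=0
t9.Δ0 s5=0 clk=1 s3=0 s1=0 s2=0
t9.Δ1 s5=0 clk=0 s3=0 s1=0 s2=0
t10.Δ0 s5=0 clk=0 s3=0 s1=0 s2=0
t10.Δ1 s5=0 clk=1 s3=0 s1=0 s2=0
t10.Δ2 s5=0 clk=1 s3=0 s1=0 s2=1
t10.Δ3 s5=1 clk=1 s3=0 s1=0 s2=1
t11.Δ0 s5=1 clk=1 s3=0 s1=0 s2=1
t11.Δ1 s5=1 clk=0 s3=0 s1=0 s2=1
t12.Δ0 s5=1 clk=0 s3=0 s1=0 s2=1
t12.Δ1 s5=1 clk=1 s3=0 s1=0 s2=1
t12.Δ2 s5=1 clk=1 s3=0 s1=0 s2=0
t12.Δ3 s5=0 clk=1 s3=0 s1=0 s2=0
t13.Δ0 s5=0 clk=1 s3=0 s1=0 s2=0
t13.Δ1 s5=0 clk=0 s3=0 s1=0 s2=0
t14.Δ0 s5=0 clk=0 s3=0 s1=0 s2=0
t14.Δ1 s5=0 clk=1 s3=0 s1=0 s2=0
t14.Δ2 s5=0 clk=1 s3=0 s1=0 s2=1
t14.Δ3 s5=1 clk=1 s3=0 s1=0 s2=1
t15.Δ0 s5=1 clk=1 s3=0 s1=0 s2=1
t15.Δ1 s5=1 clk=0 s3=0 s1=0 s2=1
t16.Δ0 s5=1 clk=0 s3=0 s1=0 s2=1
t16.Δ1 s5=1 clk=1 s3=0 s1=0 s2=1
t16.Δ2 s5=1 clk=1 s3=0 s1=0 s2=0
t16.Δ3 s5=0 clk=1 s3=0 s1=0 s2=0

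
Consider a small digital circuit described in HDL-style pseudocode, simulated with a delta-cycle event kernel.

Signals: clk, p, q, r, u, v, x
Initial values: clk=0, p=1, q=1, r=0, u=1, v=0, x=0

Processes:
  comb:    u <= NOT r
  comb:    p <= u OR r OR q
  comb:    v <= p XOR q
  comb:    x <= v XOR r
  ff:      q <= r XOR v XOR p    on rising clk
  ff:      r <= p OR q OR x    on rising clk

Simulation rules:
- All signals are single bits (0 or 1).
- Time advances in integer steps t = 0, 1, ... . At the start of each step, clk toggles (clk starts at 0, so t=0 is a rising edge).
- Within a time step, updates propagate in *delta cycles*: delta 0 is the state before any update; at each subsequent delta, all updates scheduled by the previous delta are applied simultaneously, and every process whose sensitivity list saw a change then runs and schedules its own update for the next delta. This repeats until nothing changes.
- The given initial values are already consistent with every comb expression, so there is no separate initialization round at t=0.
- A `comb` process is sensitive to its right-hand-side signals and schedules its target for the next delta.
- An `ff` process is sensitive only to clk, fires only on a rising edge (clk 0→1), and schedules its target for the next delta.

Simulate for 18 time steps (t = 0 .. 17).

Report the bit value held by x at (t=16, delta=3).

0

t=0 Δ0: q=1 p=1 r=0 v=0 clk=0 u=1 x=0
  Δ1: clk:0→1
  Δ2: r:0→1
  Δ3: u:1→0, x:0→1
  (3Δ to stable)
t=1 Δ0: q=1 p=1 r=1 v=0 clk=1 u=0 x=1
  Δ1: clk:1→0
  (1Δ to stable)
t=2 Δ0: q=1 p=1 r=1 v=0 clk=0 u=0 x=1
  Δ1: clk:0→1
  Δ2: q:1→0
  Δ3: v:0→1
  Δ4: x:1→0
  (4Δ to stable)
t=3 Δ0: q=0 p=1 r=1 v=1 clk=1 u=0 x=0
  Δ1: clk:1→0
  (1Δ to stable)
t=4 Δ0: q=0 p=1 r=1 v=1 clk=0 u=0 x=0
  Δ1: clk:0→1
  Δ2: q:0→1
  Δ3: v:1→0
  Δ4: x:0→1
  (4Δ to stable)
t=5 Δ0: q=1 p=1 r=1 v=0 clk=1 u=0 x=1
  Δ1: clk:1→0
  (1Δ to stable)
t=6 Δ0: q=1 p=1 r=1 v=0 clk=0 u=0 x=1
  Δ1: clk:0→1
  Δ2: q:1→0
  Δ3: v:0→1
  Δ4: x:1→0
  (4Δ to stable)
t=7 Δ0: q=0 p=1 r=1 v=1 clk=1 u=0 x=0
  Δ1: clk:1→0
  (1Δ to stable)
t=8 Δ0: q=0 p=1 r=1 v=1 clk=0 u=0 x=0
  Δ1: clk:0→1
  Δ2: q:0→1
  Δ3: v:1→0
  Δ4: x:0→1
  (4Δ to stable)
t=9 Δ0: q=1 p=1 r=1 v=0 clk=1 u=0 x=1
  Δ1: clk:1→0
  (1Δ to stable)
t=10 Δ0: q=1 p=1 r=1 v=0 clk=0 u=0 x=1
  Δ1: clk:0→1
  Δ2: q:1→0
  Δ3: v:0→1
  Δ4: x:1→0
  (4Δ to stable)
t=11 Δ0: q=0 p=1 r=1 v=1 clk=1 u=0 x=0
  Δ1: clk:1→0
  (1Δ to stable)
t=12 Δ0: q=0 p=1 r=1 v=1 clk=0 u=0 x=0
  Δ1: clk:0→1
  Δ2: q:0→1
  Δ3: v:1→0
  Δ4: x:0→1
  (4Δ to stable)
t=13 Δ0: q=1 p=1 r=1 v=0 clk=1 u=0 x=1
  Δ1: clk:1→0
  (1Δ to stable)
t=14 Δ0: q=1 p=1 r=1 v=0 clk=0 u=0 x=1
  Δ1: clk:0→1
  Δ2: q:1→0
  Δ3: v:0→1
  Δ4: x:1→0
  (4Δ to stable)
t=15 Δ0: q=0 p=1 r=1 v=1 clk=1 u=0 x=0
  Δ1: clk:1→0
  (1Δ to stable)
t=16 Δ0: q=0 p=1 r=1 v=1 clk=0 u=0 x=0
  Δ1: clk:0→1
  Δ2: q:0→1
  Δ3: v:1→0
  Δ4: x:0→1
  (4Δ to stable)
t=17 Δ0: q=1 p=1 r=1 v=0 clk=1 u=0 x=1
  Δ1: clk:1→0
  (1Δ to stable)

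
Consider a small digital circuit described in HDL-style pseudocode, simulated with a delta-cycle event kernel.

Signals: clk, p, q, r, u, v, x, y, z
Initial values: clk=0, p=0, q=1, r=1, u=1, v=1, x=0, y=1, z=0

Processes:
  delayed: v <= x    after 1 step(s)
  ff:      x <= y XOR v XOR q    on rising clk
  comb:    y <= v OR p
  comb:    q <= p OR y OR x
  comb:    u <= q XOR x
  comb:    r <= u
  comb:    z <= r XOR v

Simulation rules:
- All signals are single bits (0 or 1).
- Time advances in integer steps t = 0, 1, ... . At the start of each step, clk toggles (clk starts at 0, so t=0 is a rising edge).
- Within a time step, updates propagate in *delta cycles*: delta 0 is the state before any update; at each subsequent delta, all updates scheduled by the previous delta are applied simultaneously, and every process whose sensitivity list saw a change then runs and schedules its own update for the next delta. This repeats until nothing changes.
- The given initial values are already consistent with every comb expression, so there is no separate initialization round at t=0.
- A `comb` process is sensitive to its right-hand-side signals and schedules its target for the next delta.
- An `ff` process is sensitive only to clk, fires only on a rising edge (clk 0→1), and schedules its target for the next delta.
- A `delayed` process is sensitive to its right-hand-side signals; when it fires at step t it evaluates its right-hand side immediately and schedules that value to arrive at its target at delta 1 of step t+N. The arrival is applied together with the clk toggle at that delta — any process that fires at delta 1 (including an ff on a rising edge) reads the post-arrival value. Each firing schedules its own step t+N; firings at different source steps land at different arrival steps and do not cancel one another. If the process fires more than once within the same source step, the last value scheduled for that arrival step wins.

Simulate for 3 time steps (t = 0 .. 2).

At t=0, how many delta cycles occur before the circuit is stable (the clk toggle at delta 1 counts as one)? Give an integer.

t=0 Δ0: clk=0 u=1 z=0 y=1 p=0 x=0 v=1 r=1 q=1
  Δ1: clk:0→1
  Δ2: x:0→1
  Δ3: u:1→0
  Δ4: r:1→0
  Δ5: z:0→1
  (5Δ to stable)
t=1 Δ0: clk=1 u=0 z=1 y=1 p=0 x=1 v=1 r=0 q=1
  Δ1: clk:1→0
  (1Δ to stable)
t=2 Δ0: clk=0 u=0 z=1 y=1 p=0 x=1 v=1 r=0 q=1
  Δ1: clk:0→1
  (1Δ to stable)

5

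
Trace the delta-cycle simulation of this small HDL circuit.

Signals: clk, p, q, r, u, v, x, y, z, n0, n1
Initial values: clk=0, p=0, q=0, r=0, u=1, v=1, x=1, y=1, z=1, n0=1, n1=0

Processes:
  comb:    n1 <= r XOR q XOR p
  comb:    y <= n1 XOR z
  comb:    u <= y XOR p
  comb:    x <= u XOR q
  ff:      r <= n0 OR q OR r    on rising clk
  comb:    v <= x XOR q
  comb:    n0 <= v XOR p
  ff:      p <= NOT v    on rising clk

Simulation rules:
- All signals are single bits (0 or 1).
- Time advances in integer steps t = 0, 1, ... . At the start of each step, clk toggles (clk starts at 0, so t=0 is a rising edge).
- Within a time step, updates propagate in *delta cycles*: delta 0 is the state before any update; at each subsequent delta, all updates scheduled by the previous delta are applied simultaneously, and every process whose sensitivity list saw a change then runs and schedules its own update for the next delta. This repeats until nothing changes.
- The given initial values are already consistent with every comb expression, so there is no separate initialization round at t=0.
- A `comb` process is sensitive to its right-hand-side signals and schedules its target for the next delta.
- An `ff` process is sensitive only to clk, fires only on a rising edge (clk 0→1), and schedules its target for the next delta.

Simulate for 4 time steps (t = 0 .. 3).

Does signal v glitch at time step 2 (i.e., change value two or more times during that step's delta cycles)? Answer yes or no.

yes

t=0 Δ0: x=1 y=1 n1=0 q=0 z=1 p=0 v=1 r=0 n0=1 clk=0 u=1
  Δ1: clk:0→1
  Δ2: r:0→1
  Δ3: n1:0→1
  Δ4: y:1→0
  Δ5: u:1→0
  Δ6: x:1→0
  Δ7: v:1→0
  Δ8: n0:1→0
  (8Δ to stable)
t=1 Δ0: x=0 y=0 n1=1 q=0 z=1 p=0 v=0 r=1 n0=0 clk=1 u=0
  Δ1: clk:1→0
  (1Δ to stable)
t=2 Δ0: x=0 y=0 n1=1 q=0 z=1 p=0 v=0 r=1 n0=0 clk=0 u=0
  Δ1: clk:0→1
  Δ2: p:0→1
  Δ3: n1:1→0, n0:0→1, u:0→1
  Δ4: x:0→1, y:0→1
  Δ5: v:0→1, u:1→0
  Δ6: x:1→0, n0:1→0
  Δ7: v:1→0
  Δ8: n0:0→1
  (8Δ to stable)
t=3 Δ0: x=0 y=1 n1=0 q=0 z=1 p=1 v=0 r=1 n0=1 clk=1 u=0
  Δ1: clk:1→0
  (1Δ to stable)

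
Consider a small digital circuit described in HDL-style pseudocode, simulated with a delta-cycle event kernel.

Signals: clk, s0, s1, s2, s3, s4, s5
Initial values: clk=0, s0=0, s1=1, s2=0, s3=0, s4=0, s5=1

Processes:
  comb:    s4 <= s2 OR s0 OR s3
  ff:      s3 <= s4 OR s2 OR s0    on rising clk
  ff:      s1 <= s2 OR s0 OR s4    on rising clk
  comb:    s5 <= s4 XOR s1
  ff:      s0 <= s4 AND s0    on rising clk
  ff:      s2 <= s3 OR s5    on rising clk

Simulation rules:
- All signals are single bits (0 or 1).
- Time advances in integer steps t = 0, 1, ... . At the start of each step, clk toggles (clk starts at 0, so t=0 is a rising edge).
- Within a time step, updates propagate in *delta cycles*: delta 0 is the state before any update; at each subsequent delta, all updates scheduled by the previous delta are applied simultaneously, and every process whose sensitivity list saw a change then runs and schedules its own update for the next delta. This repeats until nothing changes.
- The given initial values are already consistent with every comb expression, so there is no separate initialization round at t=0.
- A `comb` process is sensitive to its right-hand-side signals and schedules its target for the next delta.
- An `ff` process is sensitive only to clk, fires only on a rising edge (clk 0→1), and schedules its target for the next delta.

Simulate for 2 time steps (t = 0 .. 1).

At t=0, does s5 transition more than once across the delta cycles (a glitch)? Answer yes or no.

yes

[bits: s0,s5,s2,s1,s4,clk,s3]
t=0: Δ0=0101000 Δ1=0101010 Δ2=0110010 Δ3=0010110 Δ4=0110110 | 4Δ
t=1: Δ0=0110110 Δ1=0110100 | 1Δ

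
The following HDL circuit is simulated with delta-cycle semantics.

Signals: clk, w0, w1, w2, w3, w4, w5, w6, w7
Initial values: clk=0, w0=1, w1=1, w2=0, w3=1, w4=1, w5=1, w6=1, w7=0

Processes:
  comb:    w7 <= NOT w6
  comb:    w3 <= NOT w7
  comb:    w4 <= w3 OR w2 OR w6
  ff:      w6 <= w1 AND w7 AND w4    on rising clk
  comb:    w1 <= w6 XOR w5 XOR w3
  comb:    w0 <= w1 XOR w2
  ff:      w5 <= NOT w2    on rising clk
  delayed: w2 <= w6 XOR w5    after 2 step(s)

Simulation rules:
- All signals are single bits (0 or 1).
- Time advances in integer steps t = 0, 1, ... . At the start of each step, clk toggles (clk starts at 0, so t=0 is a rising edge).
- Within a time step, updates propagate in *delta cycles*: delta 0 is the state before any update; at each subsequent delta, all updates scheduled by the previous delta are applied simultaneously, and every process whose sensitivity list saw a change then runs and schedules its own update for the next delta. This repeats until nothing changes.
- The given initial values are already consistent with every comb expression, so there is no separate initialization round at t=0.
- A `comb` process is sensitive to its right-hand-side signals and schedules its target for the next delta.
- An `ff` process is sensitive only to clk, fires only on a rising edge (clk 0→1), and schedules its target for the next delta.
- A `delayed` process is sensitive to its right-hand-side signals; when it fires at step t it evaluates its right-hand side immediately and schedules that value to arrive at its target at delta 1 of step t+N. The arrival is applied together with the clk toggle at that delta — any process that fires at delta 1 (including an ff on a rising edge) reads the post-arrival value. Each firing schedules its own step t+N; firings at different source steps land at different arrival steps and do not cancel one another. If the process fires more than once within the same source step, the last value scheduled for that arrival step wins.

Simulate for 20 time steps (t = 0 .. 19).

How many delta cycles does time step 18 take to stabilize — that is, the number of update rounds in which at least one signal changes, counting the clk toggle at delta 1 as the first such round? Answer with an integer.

4

t=0 Δ0: w1=1 w3=1 w0=1 clk=0 w4=1 w5=1 w2=0 w6=1 w7=0
  Δ1: clk:0→1
  Δ2: w6:1→0
  Δ3: w1:1→0, w7:0→1
  Δ4: w3:1→0, w0:1→0
  Δ5: w1:0→1, w4:1→0
  Δ6: w0:0→1
  (6Δ to stable)
t=1 Δ0: w1=1 w3=0 w0=1 clk=1 w4=0 w5=1 w2=0 w6=0 w7=1
  Δ1: clk:1→0
  (1Δ to stable)
t=2 Δ0: w1=1 w3=0 w0=1 clk=0 w4=0 w5=1 w2=0 w6=0 w7=1
  Δ1: clk:0→1, w2:0→1
  Δ2: w0:1→0, w4:0→1, w5:1→0
  Δ3: w1:1→0
  Δ4: w0:0→1
  (4Δ to stable)
t=3 Δ0: w1=0 w3=0 w0=1 clk=1 w4=1 w5=0 w2=1 w6=0 w7=1
  Δ1: clk:1→0
  (1Δ to stable)
t=4 Δ0: w1=0 w3=0 w0=1 clk=0 w4=1 w5=0 w2=1 w6=0 w7=1
  Δ1: clk:0→1, w2:1→0
  Δ2: w0:1→0, w4:1→0, w5:0→1
  Δ3: w1:0→1
  Δ4: w0:0→1
  (4Δ to stable)
t=5 Δ0: w1=1 w3=0 w0=1 clk=1 w4=0 w5=1 w2=0 w6=0 w7=1
  Δ1: clk:1→0
  (1Δ to stable)
t=6 Δ0: w1=1 w3=0 w0=1 clk=0 w4=0 w5=1 w2=0 w6=0 w7=1
  Δ1: clk:0→1, w2:0→1
  Δ2: w0:1→0, w4:0→1, w5:1→0
  Δ3: w1:1→0
  Δ4: w0:0→1
  (4Δ to stable)
t=7 Δ0: w1=0 w3=0 w0=1 clk=1 w4=1 w5=0 w2=1 w6=0 w7=1
  Δ1: clk:1→0
  (1Δ to stable)
t=8 Δ0: w1=0 w3=0 w0=1 clk=0 w4=1 w5=0 w2=1 w6=0 w7=1
  Δ1: clk:0→1, w2:1→0
  Δ2: w0:1→0, w4:1→0, w5:0→1
  Δ3: w1:0→1
  Δ4: w0:0→1
  (4Δ to stable)
t=9 Δ0: w1=1 w3=0 w0=1 clk=1 w4=0 w5=1 w2=0 w6=0 w7=1
  Δ1: clk:1→0
  (1Δ to stable)
t=10 Δ0: w1=1 w3=0 w0=1 clk=0 w4=0 w5=1 w2=0 w6=0 w7=1
  Δ1: clk:0→1, w2:0→1
  Δ2: w0:1→0, w4:0→1, w5:1→0
  Δ3: w1:1→0
  Δ4: w0:0→1
  (4Δ to stable)
t=11 Δ0: w1=0 w3=0 w0=1 clk=1 w4=1 w5=0 w2=1 w6=0 w7=1
  Δ1: clk:1→0
  (1Δ to stable)
t=12 Δ0: w1=0 w3=0 w0=1 clk=0 w4=1 w5=0 w2=1 w6=0 w7=1
  Δ1: clk:0→1, w2:1→0
  Δ2: w0:1→0, w4:1→0, w5:0→1
  Δ3: w1:0→1
  Δ4: w0:0→1
  (4Δ to stable)
t=13 Δ0: w1=1 w3=0 w0=1 clk=1 w4=0 w5=1 w2=0 w6=0 w7=1
  Δ1: clk:1→0
  (1Δ to stable)
t=14 Δ0: w1=1 w3=0 w0=1 clk=0 w4=0 w5=1 w2=0 w6=0 w7=1
  Δ1: clk:0→1, w2:0→1
  Δ2: w0:1→0, w4:0→1, w5:1→0
  Δ3: w1:1→0
  Δ4: w0:0→1
  (4Δ to stable)
t=15 Δ0: w1=0 w3=0 w0=1 clk=1 w4=1 w5=0 w2=1 w6=0 w7=1
  Δ1: clk:1→0
  (1Δ to stable)
t=16 Δ0: w1=0 w3=0 w0=1 clk=0 w4=1 w5=0 w2=1 w6=0 w7=1
  Δ1: clk:0→1, w2:1→0
  Δ2: w0:1→0, w4:1→0, w5:0→1
  Δ3: w1:0→1
  Δ4: w0:0→1
  (4Δ to stable)
t=17 Δ0: w1=1 w3=0 w0=1 clk=1 w4=0 w5=1 w2=0 w6=0 w7=1
  Δ1: clk:1→0
  (1Δ to stable)
t=18 Δ0: w1=1 w3=0 w0=1 clk=0 w4=0 w5=1 w2=0 w6=0 w7=1
  Δ1: clk:0→1, w2:0→1
  Δ2: w0:1→0, w4:0→1, w5:1→0
  Δ3: w1:1→0
  Δ4: w0:0→1
  (4Δ to stable)
t=19 Δ0: w1=0 w3=0 w0=1 clk=1 w4=1 w5=0 w2=1 w6=0 w7=1
  Δ1: clk:1→0
  (1Δ to stable)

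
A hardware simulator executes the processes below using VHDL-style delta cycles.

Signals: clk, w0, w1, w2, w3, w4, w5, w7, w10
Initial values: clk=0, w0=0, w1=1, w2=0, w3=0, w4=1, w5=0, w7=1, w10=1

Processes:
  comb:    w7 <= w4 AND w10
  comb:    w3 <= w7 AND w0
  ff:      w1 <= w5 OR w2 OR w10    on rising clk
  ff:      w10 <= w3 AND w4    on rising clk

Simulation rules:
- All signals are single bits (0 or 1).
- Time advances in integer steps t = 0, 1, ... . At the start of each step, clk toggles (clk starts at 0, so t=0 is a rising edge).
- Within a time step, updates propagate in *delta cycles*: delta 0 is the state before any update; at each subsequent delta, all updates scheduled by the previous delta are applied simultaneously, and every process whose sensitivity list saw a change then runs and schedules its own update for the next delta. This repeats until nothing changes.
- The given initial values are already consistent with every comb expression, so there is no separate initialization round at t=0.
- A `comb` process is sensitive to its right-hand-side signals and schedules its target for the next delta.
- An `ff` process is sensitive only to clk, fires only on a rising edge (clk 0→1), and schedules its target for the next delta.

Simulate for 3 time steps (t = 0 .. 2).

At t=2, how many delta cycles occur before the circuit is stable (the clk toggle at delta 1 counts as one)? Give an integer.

t=0 Δ0: w2=0 clk=0 w5=0 w1=1 w0=0 w3=0 w4=1 w10=1 w7=1
  Δ1: clk:0→1
  Δ2: w10:1→0
  Δ3: w7:1→0
  (3Δ to stable)
t=1 Δ0: w2=0 clk=1 w5=0 w1=1 w0=0 w3=0 w4=1 w10=0 w7=0
  Δ1: clk:1→0
  (1Δ to stable)
t=2 Δ0: w2=0 clk=0 w5=0 w1=1 w0=0 w3=0 w4=1 w10=0 w7=0
  Δ1: clk:0→1
  Δ2: w1:1→0
  (2Δ to stable)

2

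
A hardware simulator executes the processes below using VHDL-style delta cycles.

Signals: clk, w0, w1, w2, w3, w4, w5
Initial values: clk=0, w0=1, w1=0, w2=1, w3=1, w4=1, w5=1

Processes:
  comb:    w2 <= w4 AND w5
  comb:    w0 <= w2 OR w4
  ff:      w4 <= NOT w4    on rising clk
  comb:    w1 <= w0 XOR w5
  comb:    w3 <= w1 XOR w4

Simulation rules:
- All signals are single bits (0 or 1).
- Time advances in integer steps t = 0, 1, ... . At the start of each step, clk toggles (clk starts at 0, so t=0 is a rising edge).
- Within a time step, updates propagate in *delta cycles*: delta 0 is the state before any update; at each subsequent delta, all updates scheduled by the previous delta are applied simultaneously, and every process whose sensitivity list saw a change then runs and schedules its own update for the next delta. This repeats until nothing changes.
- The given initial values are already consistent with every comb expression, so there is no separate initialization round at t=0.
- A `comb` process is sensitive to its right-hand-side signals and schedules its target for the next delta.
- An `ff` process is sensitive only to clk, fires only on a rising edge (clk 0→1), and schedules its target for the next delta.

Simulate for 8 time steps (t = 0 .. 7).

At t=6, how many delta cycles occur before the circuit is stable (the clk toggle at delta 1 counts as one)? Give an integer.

t0.Δ0 w4=1 w5=1 w2=1 w3=1 clk=0 w0=1 w1=0
t0.Δ1 w4=1 w5=1 w2=1 w3=1 clk=1 w0=1 w1=0
t0.Δ2 w4=0 w5=1 w2=1 w3=1 clk=1 w0=1 w1=0
t0.Δ3 w4=0 w5=1 w2=0 w3=0 clk=1 w0=1 w1=0
t0.Δ4 w4=0 w5=1 w2=0 w3=0 clk=1 w0=0 w1=0
t0.Δ5 w4=0 w5=1 w2=0 w3=0 clk=1 w0=0 w1=1
t0.Δ6 w4=0 w5=1 w2=0 w3=1 clk=1 w0=0 w1=1
t1.Δ0 w4=0 w5=1 w2=0 w3=1 clk=1 w0=0 w1=1
t1.Δ1 w4=0 w5=1 w2=0 w3=1 clk=0 w0=0 w1=1
t2.Δ0 w4=0 w5=1 w2=0 w3=1 clk=0 w0=0 w1=1
t2.Δ1 w4=0 w5=1 w2=0 w3=1 clk=1 w0=0 w1=1
t2.Δ2 w4=1 w5=1 w2=0 w3=1 clk=1 w0=0 w1=1
t2.Δ3 w4=1 w5=1 w2=1 w3=0 clk=1 w0=1 w1=1
t2.Δ4 w4=1 w5=1 w2=1 w3=0 clk=1 w0=1 w1=0
t2.Δ5 w4=1 w5=1 w2=1 w3=1 clk=1 w0=1 w1=0
t3.Δ0 w4=1 w5=1 w2=1 w3=1 clk=1 w0=1 w1=0
t3.Δ1 w4=1 w5=1 w2=1 w3=1 clk=0 w0=1 w1=0
t4.Δ0 w4=1 w5=1 w2=1 w3=1 clk=0 w0=1 w1=0
t4.Δ1 w4=1 w5=1 w2=1 w3=1 clk=1 w0=1 w1=0
t4.Δ2 w4=0 w5=1 w2=1 w3=1 clk=1 w0=1 w1=0
t4.Δ3 w4=0 w5=1 w2=0 w3=0 clk=1 w0=1 w1=0
t4.Δ4 w4=0 w5=1 w2=0 w3=0 clk=1 w0=0 w1=0
t4.Δ5 w4=0 w5=1 w2=0 w3=0 clk=1 w0=0 w1=1
t4.Δ6 w4=0 w5=1 w2=0 w3=1 clk=1 w0=0 w1=1
t5.Δ0 w4=0 w5=1 w2=0 w3=1 clk=1 w0=0 w1=1
t5.Δ1 w4=0 w5=1 w2=0 w3=1 clk=0 w0=0 w1=1
t6.Δ0 w4=0 w5=1 w2=0 w3=1 clk=0 w0=0 w1=1
t6.Δ1 w4=0 w5=1 w2=0 w3=1 clk=1 w0=0 w1=1
t6.Δ2 w4=1 w5=1 w2=0 w3=1 clk=1 w0=0 w1=1
t6.Δ3 w4=1 w5=1 w2=1 w3=0 clk=1 w0=1 w1=1
t6.Δ4 w4=1 w5=1 w2=1 w3=0 clk=1 w0=1 w1=0
t6.Δ5 w4=1 w5=1 w2=1 w3=1 clk=1 w0=1 w1=0
t7.Δ0 w4=1 w5=1 w2=1 w3=1 clk=1 w0=1 w1=0
t7.Δ1 w4=1 w5=1 w2=1 w3=1 clk=0 w0=1 w1=0

5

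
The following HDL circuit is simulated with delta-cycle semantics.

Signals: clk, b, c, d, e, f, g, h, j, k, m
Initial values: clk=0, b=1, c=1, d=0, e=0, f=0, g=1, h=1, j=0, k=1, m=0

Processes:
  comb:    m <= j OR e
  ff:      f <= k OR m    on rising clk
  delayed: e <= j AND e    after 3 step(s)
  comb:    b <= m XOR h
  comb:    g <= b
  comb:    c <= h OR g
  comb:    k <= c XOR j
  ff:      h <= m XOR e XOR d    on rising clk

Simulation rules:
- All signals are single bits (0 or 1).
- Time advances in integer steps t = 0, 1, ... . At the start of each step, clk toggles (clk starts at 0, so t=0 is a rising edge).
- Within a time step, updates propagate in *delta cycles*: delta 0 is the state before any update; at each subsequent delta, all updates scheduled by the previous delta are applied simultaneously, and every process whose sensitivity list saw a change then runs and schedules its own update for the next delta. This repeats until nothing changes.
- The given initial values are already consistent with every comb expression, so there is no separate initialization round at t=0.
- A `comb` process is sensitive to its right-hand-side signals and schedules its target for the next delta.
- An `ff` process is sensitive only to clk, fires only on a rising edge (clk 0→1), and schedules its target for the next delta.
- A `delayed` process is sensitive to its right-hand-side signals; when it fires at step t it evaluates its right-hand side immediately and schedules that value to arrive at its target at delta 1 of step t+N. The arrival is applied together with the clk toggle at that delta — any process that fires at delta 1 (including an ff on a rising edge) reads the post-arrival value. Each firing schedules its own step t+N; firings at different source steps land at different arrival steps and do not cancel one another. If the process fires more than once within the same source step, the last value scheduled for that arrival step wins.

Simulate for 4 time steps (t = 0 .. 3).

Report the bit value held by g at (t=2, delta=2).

0

t0.Δ0 j=0 m=0 c=1 d=0 b=1 f=0 k=1 g=1 clk=0 e=0 h=1
t0.Δ1 j=0 m=0 c=1 d=0 b=1 f=0 k=1 g=1 clk=1 e=0 h=1
t0.Δ2 j=0 m=0 c=1 d=0 b=1 f=1 k=1 g=1 clk=1 e=0 h=0
t0.Δ3 j=0 m=0 c=1 d=0 b=0 f=1 k=1 g=1 clk=1 e=0 h=0
t0.Δ4 j=0 m=0 c=1 d=0 b=0 f=1 k=1 g=0 clk=1 e=0 h=0
t0.Δ5 j=0 m=0 c=0 d=0 b=0 f=1 k=1 g=0 clk=1 e=0 h=0
t0.Δ6 j=0 m=0 c=0 d=0 b=0 f=1 k=0 g=0 clk=1 e=0 h=0
t1.Δ0 j=0 m=0 c=0 d=0 b=0 f=1 k=0 g=0 clk=1 e=0 h=0
t1.Δ1 j=0 m=0 c=0 d=0 b=0 f=1 k=0 g=0 clk=0 e=0 h=0
t2.Δ0 j=0 m=0 c=0 d=0 b=0 f=1 k=0 g=0 clk=0 e=0 h=0
t2.Δ1 j=0 m=0 c=0 d=0 b=0 f=1 k=0 g=0 clk=1 e=0 h=0
t2.Δ2 j=0 m=0 c=0 d=0 b=0 f=0 k=0 g=0 clk=1 e=0 h=0
t3.Δ0 j=0 m=0 c=0 d=0 b=0 f=0 k=0 g=0 clk=1 e=0 h=0
t3.Δ1 j=0 m=0 c=0 d=0 b=0 f=0 k=0 g=0 clk=0 e=0 h=0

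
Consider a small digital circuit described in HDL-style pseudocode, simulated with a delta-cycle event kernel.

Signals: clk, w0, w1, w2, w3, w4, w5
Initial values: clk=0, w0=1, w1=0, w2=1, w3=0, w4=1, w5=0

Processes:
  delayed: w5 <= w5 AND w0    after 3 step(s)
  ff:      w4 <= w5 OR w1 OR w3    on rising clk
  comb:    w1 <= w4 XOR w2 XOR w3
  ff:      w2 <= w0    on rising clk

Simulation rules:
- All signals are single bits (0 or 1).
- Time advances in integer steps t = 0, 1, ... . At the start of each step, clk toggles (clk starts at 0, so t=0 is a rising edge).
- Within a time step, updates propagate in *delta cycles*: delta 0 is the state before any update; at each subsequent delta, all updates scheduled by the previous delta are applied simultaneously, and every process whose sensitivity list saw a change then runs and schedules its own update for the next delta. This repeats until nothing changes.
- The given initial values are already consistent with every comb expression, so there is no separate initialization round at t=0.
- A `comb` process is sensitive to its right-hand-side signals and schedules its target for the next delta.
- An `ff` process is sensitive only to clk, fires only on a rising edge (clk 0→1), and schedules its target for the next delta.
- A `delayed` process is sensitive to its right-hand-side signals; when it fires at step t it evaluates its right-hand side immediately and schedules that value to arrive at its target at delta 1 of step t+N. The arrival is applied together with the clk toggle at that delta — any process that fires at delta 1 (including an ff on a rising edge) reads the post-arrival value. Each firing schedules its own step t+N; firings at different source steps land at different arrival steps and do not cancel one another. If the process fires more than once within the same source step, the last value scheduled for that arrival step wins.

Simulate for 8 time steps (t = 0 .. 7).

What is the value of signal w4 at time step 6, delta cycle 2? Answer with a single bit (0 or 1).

[bits: w2,w1,clk,w0,w3,w4,w5]
t=0: Δ0=1001010 Δ1=1011010 Δ2=1011000 Δ3=1111000 | 3Δ
t=1: Δ0=1111000 Δ1=1101000 | 1Δ
t=2: Δ0=1101000 Δ1=1111000 Δ2=1111010 Δ3=1011010 | 3Δ
t=3: Δ0=1011010 Δ1=1001010 | 1Δ
t=4: Δ0=1001010 Δ1=1011010 Δ2=1011000 Δ3=1111000 | 3Δ
t=5: Δ0=1111000 Δ1=1101000 | 1Δ
t=6: Δ0=1101000 Δ1=1111000 Δ2=1111010 Δ3=1011010 | 3Δ
t=7: Δ0=1011010 Δ1=1001010 | 1Δ

1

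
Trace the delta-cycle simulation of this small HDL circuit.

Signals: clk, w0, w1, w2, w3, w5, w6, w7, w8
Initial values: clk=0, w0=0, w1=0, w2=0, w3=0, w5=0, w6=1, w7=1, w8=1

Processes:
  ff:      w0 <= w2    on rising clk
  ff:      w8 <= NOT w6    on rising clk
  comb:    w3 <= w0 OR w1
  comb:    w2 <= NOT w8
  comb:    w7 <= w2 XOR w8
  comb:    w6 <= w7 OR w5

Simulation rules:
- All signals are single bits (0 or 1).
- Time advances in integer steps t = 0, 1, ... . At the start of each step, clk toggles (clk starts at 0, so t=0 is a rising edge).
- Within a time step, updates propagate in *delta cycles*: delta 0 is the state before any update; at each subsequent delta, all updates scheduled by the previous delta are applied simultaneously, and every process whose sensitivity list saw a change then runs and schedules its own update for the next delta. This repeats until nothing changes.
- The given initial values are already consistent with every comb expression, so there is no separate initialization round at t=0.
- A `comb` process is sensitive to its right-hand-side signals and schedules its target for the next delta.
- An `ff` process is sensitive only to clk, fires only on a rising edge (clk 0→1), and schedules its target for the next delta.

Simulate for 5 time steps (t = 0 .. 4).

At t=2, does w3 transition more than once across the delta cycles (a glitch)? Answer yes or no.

t0.Δ0 w2=0 w7=1 w0=0 w1=0 w8=1 w3=0 clk=0 w6=1 w5=0
t0.Δ1 w2=0 w7=1 w0=0 w1=0 w8=1 w3=0 clk=1 w6=1 w5=0
t0.Δ2 w2=0 w7=1 w0=0 w1=0 w8=0 w3=0 clk=1 w6=1 w5=0
t0.Δ3 w2=1 w7=0 w0=0 w1=0 w8=0 w3=0 clk=1 w6=1 w5=0
t0.Δ4 w2=1 w7=1 w0=0 w1=0 w8=0 w3=0 clk=1 w6=0 w5=0
t0.Δ5 w2=1 w7=1 w0=0 w1=0 w8=0 w3=0 clk=1 w6=1 w5=0
t1.Δ0 w2=1 w7=1 w0=0 w1=0 w8=0 w3=0 clk=1 w6=1 w5=0
t1.Δ1 w2=1 w7=1 w0=0 w1=0 w8=0 w3=0 clk=0 w6=1 w5=0
t2.Δ0 w2=1 w7=1 w0=0 w1=0 w8=0 w3=0 clk=0 w6=1 w5=0
t2.Δ1 w2=1 w7=1 w0=0 w1=0 w8=0 w3=0 clk=1 w6=1 w5=0
t2.Δ2 w2=1 w7=1 w0=1 w1=0 w8=0 w3=0 clk=1 w6=1 w5=0
t2.Δ3 w2=1 w7=1 w0=1 w1=0 w8=0 w3=1 clk=1 w6=1 w5=0
t3.Δ0 w2=1 w7=1 w0=1 w1=0 w8=0 w3=1 clk=1 w6=1 w5=0
t3.Δ1 w2=1 w7=1 w0=1 w1=0 w8=0 w3=1 clk=0 w6=1 w5=0
t4.Δ0 w2=1 w7=1 w0=1 w1=0 w8=0 w3=1 clk=0 w6=1 w5=0
t4.Δ1 w2=1 w7=1 w0=1 w1=0 w8=0 w3=1 clk=1 w6=1 w5=0

no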